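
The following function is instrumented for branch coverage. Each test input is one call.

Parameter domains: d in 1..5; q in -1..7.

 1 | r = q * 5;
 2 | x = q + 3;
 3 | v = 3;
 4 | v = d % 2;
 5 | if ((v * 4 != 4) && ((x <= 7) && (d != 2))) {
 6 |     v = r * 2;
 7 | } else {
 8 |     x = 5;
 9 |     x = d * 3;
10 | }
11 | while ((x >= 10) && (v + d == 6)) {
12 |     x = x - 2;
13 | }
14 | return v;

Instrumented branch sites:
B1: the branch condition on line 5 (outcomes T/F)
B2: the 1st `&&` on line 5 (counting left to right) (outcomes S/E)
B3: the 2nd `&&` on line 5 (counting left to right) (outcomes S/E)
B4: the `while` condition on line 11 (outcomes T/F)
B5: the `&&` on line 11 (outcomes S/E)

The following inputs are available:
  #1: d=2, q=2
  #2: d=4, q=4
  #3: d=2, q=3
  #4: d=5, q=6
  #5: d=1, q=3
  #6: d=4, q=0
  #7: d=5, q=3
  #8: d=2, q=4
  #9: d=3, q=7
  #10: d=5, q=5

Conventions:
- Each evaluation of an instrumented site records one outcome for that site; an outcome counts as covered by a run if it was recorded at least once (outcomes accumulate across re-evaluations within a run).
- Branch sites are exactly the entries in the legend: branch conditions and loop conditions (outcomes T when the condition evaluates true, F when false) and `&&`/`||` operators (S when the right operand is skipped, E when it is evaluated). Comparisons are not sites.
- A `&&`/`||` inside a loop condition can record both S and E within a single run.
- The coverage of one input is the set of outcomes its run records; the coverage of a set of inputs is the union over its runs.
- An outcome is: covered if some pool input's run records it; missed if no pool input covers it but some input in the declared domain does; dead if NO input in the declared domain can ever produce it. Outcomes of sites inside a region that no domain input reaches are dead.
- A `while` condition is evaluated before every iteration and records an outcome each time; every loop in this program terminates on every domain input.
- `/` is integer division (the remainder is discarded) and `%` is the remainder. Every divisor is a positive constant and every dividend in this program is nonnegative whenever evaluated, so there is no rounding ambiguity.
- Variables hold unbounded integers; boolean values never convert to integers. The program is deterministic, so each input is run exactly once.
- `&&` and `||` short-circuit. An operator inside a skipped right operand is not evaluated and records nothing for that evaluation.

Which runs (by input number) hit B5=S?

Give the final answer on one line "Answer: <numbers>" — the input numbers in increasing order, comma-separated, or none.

input #1 (d=2, q=2): hits B5=S
input #2 (d=4, q=4): hits B5=S
input #3 (d=2, q=3): hits B5=S
input #4 (d=5, q=6): hits B5=S
input #5 (d=1, q=3): hits B5=S
input #6 (d=4, q=0): hits B5=S
input #7 (d=5, q=3): hits B5=S
input #8 (d=2, q=4): hits B5=S
input #9 (d=3, q=7): hits B5=S
input #10 (d=5, q=5): hits B5=S

Answer: 1, 2, 3, 4, 5, 6, 7, 8, 9, 10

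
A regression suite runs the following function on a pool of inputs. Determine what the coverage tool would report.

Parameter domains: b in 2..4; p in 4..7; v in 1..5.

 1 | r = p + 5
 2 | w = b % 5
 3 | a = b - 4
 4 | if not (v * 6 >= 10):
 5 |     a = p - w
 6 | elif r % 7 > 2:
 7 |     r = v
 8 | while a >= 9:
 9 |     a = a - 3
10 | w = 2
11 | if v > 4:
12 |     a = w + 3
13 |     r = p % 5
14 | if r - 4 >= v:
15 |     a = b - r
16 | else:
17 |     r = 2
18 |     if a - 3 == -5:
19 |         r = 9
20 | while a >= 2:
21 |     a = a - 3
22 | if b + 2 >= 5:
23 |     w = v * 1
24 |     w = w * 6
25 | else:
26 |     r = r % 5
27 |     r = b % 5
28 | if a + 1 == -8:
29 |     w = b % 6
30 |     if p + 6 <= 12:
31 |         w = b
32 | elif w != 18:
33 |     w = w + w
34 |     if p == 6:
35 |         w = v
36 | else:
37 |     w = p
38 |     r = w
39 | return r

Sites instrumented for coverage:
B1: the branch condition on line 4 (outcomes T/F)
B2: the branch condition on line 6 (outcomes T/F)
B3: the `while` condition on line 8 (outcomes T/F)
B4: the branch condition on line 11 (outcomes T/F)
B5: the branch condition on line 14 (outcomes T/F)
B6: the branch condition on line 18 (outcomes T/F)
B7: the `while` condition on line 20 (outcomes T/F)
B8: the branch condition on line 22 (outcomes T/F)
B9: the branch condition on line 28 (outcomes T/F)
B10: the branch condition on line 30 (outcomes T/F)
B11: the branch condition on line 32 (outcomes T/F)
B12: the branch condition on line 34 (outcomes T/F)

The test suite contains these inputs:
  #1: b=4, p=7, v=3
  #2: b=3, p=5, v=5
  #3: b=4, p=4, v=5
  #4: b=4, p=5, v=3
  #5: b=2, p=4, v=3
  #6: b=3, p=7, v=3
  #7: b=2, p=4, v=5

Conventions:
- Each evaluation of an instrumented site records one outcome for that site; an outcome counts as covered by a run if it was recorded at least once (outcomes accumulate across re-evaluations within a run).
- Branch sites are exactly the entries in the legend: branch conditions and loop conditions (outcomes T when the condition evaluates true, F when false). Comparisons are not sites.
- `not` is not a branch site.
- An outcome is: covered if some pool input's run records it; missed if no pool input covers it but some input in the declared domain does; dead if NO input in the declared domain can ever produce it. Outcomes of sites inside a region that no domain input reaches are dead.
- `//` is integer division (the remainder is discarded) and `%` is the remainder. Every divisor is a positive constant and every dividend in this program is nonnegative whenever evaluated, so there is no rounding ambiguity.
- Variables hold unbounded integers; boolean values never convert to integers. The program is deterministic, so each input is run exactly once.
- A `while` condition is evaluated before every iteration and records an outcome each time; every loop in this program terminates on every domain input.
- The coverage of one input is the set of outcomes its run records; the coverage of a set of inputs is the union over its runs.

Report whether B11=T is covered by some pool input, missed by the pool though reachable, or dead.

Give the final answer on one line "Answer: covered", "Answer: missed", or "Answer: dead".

B11=T is recorded by pool input(s) 2, 3, 5, 7 -> covered

Answer: covered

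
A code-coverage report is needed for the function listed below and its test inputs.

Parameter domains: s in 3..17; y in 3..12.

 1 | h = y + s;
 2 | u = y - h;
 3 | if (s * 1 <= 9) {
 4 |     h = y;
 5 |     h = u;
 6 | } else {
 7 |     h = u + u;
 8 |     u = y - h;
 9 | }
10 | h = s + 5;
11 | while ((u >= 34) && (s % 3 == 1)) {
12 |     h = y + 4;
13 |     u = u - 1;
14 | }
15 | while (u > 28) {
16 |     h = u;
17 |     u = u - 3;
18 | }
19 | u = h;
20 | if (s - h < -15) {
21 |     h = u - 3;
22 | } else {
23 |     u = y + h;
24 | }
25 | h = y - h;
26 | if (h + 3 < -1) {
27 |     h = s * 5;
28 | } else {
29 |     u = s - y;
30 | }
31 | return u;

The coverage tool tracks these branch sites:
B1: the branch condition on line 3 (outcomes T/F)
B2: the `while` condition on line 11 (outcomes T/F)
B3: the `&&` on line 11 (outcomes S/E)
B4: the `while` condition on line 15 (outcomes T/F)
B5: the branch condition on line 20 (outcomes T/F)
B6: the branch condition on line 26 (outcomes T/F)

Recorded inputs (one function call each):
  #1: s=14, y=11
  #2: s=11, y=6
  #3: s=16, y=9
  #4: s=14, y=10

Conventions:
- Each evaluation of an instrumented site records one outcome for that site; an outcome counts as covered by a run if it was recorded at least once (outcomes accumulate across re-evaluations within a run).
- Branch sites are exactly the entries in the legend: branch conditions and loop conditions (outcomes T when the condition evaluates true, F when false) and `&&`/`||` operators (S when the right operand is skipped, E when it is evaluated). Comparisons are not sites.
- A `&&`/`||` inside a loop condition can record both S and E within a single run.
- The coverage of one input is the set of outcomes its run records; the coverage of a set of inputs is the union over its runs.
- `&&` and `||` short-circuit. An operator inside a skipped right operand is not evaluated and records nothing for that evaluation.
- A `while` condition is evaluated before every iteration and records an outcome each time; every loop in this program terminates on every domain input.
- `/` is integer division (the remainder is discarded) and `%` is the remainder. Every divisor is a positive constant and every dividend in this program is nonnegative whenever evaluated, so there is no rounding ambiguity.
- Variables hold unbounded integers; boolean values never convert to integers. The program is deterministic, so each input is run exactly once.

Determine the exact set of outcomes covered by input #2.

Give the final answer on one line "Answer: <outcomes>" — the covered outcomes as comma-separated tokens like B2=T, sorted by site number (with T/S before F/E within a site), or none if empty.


Event log for input #2 (s=11, y=6):
  B1->F, B3->S, B2->F, B4->F, B5->F, B6->T
collecting distinct outcomes: B1=F, B2=F, B3=S, B4=F, B5=F, B6=T
Answer: B1=F, B2=F, B3=S, B4=F, B5=F, B6=T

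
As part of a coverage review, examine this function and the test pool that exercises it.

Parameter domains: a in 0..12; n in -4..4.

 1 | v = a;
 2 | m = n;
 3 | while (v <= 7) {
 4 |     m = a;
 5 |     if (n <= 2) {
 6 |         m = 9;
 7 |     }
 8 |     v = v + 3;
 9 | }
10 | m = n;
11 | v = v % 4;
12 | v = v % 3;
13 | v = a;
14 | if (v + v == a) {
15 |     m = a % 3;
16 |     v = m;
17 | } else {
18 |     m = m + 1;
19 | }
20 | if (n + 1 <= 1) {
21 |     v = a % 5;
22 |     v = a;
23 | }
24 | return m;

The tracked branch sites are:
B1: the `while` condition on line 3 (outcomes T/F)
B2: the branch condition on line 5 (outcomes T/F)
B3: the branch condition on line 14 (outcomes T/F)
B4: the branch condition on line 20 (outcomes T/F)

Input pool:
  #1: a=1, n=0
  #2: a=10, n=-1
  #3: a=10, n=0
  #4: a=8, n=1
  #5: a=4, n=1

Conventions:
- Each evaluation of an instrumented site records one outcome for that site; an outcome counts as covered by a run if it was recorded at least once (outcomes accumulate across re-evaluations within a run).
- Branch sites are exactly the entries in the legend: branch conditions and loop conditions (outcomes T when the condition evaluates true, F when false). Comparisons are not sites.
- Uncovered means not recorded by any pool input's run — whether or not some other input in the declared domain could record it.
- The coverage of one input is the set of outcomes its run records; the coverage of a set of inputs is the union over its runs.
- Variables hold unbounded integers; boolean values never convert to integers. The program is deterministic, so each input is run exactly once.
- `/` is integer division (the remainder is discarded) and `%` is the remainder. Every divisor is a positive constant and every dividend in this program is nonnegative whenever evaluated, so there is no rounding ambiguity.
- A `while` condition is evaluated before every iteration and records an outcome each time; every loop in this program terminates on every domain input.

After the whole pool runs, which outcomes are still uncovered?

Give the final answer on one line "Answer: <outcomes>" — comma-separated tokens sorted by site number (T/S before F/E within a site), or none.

input #1, a=1, n=0: events B1->T, B2->T, B1->T, B2->T, B1->T, B2->T, B1->F, B3->F, B4->T; outcomes B1=T, B1=F, B2=T, B3=F, B4=T
input #2, a=10, n=-1: events B1->F, B3->F, B4->T; outcomes B1=F, B3=F, B4=T
input #3, a=10, n=0: events B1->F, B3->F, B4->T; outcomes B1=F, B3=F, B4=T
input #4, a=8, n=1: events B1->F, B3->F, B4->F; outcomes B1=F, B3=F, B4=F
input #5, a=4, n=1: events B1->T, B2->T, B1->T, B2->T, B1->F, B3->F, B4->F; outcomes B1=T, B1=F, B2=T, B3=F, B4=F
union over the pool: B1=T, B1=F, B2=T, B3=F, B4=T, B4=F
uncovered (2 of 8): B2=F, B3=T

Answer: B2=F, B3=T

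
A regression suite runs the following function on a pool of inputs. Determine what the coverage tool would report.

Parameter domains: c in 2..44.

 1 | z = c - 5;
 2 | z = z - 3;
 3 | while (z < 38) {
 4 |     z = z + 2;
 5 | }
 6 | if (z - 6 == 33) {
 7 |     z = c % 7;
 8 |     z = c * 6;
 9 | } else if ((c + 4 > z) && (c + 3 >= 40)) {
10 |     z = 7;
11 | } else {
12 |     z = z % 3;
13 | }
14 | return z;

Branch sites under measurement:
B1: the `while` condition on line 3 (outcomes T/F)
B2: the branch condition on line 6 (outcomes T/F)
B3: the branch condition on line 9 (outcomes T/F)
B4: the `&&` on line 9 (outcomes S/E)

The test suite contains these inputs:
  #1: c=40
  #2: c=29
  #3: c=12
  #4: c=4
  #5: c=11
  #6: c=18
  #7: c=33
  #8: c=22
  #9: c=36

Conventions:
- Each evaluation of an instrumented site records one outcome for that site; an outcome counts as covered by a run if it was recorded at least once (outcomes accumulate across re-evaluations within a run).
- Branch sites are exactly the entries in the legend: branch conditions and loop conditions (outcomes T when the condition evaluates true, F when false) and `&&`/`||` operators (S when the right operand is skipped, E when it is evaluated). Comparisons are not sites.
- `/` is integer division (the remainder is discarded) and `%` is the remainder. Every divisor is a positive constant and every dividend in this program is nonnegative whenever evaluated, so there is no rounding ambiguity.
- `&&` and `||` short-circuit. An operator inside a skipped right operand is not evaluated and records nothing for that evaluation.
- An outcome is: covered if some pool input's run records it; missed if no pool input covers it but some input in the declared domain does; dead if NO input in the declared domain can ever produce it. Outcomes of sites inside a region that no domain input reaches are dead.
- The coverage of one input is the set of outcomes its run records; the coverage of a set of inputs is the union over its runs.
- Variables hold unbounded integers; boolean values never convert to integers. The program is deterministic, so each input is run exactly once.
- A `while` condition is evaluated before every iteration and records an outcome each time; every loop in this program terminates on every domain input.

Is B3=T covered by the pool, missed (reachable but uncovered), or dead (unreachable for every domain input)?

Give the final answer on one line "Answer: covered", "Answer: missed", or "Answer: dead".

B3=T is recorded by pool input(s) 1 -> covered

Answer: covered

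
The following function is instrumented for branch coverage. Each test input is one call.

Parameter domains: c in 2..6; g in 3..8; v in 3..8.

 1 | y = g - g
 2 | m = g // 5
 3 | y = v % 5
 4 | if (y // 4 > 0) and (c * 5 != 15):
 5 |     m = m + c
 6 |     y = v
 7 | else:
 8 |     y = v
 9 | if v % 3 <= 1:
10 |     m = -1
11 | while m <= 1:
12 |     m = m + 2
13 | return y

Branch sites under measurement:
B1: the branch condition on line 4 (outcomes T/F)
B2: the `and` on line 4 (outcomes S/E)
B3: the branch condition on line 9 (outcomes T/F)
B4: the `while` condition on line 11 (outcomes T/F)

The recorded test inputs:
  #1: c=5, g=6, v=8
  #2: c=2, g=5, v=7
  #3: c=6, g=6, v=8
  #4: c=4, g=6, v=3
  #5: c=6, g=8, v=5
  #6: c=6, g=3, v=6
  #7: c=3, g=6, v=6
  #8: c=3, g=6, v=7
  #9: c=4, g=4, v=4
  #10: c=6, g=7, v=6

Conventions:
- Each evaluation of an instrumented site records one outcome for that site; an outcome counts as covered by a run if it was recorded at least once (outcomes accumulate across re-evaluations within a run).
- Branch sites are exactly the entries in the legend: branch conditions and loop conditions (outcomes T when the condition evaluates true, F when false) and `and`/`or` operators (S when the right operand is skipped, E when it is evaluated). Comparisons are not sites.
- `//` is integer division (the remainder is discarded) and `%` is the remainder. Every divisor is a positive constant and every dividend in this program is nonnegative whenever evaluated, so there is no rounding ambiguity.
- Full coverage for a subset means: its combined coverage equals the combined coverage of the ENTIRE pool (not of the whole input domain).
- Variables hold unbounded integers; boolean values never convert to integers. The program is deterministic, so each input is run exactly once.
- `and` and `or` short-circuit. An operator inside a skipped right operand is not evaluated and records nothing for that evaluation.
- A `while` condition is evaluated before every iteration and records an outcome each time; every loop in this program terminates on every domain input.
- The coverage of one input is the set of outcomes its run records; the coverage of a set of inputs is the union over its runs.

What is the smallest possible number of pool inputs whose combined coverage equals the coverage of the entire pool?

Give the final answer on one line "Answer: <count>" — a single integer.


test 1 (c=5, g=6, v=8) hits B1=F, B2=S, B3=F, B4=T, B4=F
test 2 (c=2, g=5, v=7) hits B1=F, B2=S, B3=T, B4=T, B4=F
test 3 (c=6, g=6, v=8) hits B1=F, B2=S, B3=F, B4=T, B4=F
test 4 (c=4, g=6, v=3) hits B1=F, B2=S, B3=T, B4=T, B4=F
test 5 (c=6, g=8, v=5) hits B1=F, B2=S, B3=F, B4=T, B4=F
test 6 (c=6, g=3, v=6) hits B1=F, B2=S, B3=T, B4=T, B4=F
test 7 (c=3, g=6, v=6) hits B1=F, B2=S, B3=T, B4=T, B4=F
test 8 (c=3, g=6, v=7) hits B1=F, B2=S, B3=T, B4=T, B4=F
test 9 (c=4, g=4, v=4) hits B1=T, B2=E, B3=T, B4=T, B4=F
test 10 (c=6, g=7, v=6) hits B1=F, B2=S, B3=T, B4=T, B4=F
pool-wide coverage (8 outcomes): B1=T, B1=F, B2=S, B2=E, B3=T, B3=F, B4=T, B4=F
every size-1 subset falls short of the 8 outcomes (best: 5/8)
the canonical winner is {1, 9}: size 2, full 8-outcome coverage, earliest index list among size-2 covers
Answer: 2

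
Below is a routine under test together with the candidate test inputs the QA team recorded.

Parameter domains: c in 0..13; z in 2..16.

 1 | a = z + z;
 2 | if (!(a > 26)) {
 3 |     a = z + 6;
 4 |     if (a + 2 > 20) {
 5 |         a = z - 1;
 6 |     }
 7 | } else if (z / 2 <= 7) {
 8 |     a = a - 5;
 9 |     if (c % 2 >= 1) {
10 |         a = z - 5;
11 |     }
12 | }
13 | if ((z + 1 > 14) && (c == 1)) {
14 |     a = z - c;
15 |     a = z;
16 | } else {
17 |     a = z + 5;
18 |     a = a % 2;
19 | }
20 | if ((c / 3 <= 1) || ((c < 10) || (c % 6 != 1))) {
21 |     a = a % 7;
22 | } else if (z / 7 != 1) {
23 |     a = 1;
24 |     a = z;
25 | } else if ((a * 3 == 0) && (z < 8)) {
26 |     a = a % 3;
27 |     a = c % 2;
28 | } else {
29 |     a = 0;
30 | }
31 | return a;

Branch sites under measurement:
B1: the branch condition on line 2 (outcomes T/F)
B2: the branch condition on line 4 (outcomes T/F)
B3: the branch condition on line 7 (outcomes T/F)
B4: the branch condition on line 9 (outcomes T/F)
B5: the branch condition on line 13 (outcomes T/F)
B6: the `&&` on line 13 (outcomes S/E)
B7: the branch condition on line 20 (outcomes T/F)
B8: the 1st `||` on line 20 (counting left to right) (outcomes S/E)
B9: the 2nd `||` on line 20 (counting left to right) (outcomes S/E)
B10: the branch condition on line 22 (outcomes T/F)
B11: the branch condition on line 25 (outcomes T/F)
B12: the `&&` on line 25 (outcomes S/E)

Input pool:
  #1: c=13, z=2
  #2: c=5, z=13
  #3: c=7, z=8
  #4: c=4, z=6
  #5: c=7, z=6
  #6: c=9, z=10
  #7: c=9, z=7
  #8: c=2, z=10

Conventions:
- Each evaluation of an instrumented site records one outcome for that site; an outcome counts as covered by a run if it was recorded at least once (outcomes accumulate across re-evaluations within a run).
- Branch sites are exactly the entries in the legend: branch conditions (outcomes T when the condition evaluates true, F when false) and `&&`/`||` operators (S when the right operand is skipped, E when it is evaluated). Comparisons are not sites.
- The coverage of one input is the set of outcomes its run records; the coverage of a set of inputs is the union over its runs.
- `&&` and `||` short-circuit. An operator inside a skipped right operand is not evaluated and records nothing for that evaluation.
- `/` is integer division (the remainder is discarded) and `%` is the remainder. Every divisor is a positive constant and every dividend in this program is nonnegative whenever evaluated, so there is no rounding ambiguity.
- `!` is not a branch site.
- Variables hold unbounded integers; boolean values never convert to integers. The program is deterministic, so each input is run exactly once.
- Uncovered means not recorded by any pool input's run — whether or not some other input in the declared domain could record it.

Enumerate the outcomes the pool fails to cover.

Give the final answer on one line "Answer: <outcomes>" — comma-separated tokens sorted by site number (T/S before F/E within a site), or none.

input #1, c=13, z=2: outcomes B1=T, B2=F, B5=F, B6=S, B7=F, B8=E, B9=E, B10=T
input #2, c=5, z=13: outcomes B1=T, B2=T, B5=F, B6=S, B7=T, B8=S
input #3, c=7, z=8: outcomes B1=T, B2=F, B5=F, B6=S, B7=T, B8=E, B9=S
input #4, c=4, z=6: outcomes B1=T, B2=F, B5=F, B6=S, B7=T, B8=S
input #5, c=7, z=6: outcomes B1=T, B2=F, B5=F, B6=S, B7=T, B8=E, B9=S
input #6, c=9, z=10: outcomes B1=T, B2=F, B5=F, B6=S, B7=T, B8=E, B9=S
input #7, c=9, z=7: outcomes B1=T, B2=F, B5=F, B6=S, B7=T, B8=E, B9=S
input #8, c=2, z=10: outcomes B1=T, B2=F, B5=F, B6=S, B7=T, B8=S
union over the pool: B1=T, B2=T, B2=F, B5=F, B6=S, B7=T, B7=F, B8=S, B8=E, B9=S, B9=E, B10=T
uncovered (12 of 24): B1=F, B3=T, B3=F, B4=T, B4=F, B5=T, B6=E, B10=F, B11=T, B11=F, B12=S, B12=E

Answer: B1=F, B3=T, B3=F, B4=T, B4=F, B5=T, B6=E, B10=F, B11=T, B11=F, B12=S, B12=E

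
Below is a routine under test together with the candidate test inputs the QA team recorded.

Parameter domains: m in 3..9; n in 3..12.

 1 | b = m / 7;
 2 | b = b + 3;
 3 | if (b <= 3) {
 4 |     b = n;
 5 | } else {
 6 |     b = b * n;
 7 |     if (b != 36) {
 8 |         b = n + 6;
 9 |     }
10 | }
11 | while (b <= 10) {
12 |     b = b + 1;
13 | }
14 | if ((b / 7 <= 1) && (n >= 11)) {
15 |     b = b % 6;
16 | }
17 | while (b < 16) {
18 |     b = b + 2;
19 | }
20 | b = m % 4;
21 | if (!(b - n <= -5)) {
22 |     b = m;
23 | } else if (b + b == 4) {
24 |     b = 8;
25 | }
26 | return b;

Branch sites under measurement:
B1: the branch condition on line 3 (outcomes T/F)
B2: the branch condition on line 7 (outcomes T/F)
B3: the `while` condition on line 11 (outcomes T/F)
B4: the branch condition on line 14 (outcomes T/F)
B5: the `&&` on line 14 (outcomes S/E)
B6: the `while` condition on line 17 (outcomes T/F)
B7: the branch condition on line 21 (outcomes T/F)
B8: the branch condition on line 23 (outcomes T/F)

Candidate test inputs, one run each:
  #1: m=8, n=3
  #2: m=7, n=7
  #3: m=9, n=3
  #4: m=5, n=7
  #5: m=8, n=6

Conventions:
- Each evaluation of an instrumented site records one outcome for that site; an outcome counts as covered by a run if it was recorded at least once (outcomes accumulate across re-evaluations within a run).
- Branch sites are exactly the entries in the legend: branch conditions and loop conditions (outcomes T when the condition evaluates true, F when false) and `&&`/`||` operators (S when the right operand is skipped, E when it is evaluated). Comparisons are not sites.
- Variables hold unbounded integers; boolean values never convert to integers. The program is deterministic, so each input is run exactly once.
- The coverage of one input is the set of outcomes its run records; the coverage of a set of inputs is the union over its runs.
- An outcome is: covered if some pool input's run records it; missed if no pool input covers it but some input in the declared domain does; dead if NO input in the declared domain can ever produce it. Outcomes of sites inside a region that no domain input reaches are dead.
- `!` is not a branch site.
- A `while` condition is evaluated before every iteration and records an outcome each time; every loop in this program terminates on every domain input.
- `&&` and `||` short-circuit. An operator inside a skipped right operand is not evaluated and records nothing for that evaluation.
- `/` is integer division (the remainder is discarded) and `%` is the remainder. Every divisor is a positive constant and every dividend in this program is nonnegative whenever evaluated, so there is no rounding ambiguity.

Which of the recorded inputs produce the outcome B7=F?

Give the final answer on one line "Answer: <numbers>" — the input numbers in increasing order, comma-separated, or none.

input #1 (m=8, n=3): misses B7=F
input #2 (m=7, n=7): misses B7=F
input #3 (m=9, n=3): misses B7=F
input #4 (m=5, n=7): covers B7=F
input #5 (m=8, n=6): covers B7=F

Answer: 4, 5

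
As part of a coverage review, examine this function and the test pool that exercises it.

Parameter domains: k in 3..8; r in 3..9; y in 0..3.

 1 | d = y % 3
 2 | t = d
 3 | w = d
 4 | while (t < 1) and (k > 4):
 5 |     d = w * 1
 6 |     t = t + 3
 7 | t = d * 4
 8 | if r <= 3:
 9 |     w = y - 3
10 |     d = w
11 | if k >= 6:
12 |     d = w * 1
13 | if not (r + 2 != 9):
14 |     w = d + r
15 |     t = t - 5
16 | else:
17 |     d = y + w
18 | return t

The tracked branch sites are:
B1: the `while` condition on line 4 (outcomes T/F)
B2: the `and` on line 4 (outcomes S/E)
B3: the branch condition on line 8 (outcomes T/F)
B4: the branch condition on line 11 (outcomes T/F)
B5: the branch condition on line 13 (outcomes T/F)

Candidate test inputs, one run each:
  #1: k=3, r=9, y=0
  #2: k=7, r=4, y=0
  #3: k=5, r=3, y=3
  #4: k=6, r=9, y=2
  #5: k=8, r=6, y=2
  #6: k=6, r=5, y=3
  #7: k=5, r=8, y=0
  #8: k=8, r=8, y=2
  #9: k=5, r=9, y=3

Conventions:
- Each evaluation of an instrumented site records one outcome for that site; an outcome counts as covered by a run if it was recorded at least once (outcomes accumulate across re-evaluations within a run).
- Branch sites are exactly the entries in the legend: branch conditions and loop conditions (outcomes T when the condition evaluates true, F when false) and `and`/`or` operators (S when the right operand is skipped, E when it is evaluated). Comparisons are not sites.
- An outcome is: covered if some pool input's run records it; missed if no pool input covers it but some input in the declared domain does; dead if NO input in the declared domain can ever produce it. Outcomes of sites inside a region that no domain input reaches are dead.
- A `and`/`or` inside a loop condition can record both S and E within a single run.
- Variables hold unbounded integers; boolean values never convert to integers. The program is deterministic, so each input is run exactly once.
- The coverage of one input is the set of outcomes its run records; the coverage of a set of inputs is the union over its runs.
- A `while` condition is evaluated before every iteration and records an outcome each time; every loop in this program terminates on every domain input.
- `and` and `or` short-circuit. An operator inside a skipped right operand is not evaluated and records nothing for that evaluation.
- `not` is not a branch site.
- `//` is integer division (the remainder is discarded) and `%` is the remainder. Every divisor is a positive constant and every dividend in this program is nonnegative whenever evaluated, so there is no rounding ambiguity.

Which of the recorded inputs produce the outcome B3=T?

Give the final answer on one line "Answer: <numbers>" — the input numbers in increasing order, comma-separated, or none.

input #1 (k=3, r=9, y=0): does not record B3=T
input #2 (k=7, r=4, y=0): does not record B3=T
input #3 (k=5, r=3, y=3): records B3=T
input #4 (k=6, r=9, y=2): does not record B3=T
input #5 (k=8, r=6, y=2): does not record B3=T
input #6 (k=6, r=5, y=3): does not record B3=T
input #7 (k=5, r=8, y=0): does not record B3=T
input #8 (k=8, r=8, y=2): does not record B3=T
input #9 (k=5, r=9, y=3): does not record B3=T

Answer: 3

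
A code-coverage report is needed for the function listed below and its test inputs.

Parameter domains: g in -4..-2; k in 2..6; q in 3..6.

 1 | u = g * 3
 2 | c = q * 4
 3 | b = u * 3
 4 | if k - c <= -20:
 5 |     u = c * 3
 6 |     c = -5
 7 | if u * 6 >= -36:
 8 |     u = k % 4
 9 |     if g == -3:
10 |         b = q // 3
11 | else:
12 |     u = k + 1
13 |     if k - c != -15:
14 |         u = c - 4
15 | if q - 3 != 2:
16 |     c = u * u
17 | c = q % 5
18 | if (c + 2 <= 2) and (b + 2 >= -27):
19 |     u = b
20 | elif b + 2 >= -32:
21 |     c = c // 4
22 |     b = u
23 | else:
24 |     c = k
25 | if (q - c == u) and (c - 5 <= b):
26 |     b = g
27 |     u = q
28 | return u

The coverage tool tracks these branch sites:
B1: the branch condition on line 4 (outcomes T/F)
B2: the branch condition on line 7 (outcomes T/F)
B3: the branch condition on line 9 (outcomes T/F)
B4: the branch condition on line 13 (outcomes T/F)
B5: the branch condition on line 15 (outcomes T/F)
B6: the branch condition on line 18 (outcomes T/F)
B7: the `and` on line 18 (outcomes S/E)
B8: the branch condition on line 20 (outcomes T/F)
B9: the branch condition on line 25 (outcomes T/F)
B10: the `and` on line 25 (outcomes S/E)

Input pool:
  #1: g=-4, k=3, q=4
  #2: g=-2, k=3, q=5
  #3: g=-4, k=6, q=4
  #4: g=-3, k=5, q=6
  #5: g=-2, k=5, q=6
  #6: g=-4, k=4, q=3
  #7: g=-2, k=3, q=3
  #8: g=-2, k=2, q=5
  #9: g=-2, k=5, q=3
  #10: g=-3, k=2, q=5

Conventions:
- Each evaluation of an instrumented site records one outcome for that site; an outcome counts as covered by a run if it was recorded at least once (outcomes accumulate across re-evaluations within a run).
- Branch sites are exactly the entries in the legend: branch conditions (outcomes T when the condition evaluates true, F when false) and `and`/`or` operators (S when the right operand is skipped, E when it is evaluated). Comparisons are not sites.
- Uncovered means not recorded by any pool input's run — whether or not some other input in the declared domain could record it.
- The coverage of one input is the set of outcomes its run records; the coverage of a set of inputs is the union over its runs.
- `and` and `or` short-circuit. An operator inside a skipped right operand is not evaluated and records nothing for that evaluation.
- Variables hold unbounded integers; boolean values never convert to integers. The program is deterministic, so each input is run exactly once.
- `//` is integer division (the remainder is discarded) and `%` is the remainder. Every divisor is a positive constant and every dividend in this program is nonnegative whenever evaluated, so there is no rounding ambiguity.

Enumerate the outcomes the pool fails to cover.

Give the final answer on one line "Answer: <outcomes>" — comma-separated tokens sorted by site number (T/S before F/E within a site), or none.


run #1 (g=-4, k=3, q=4) records B1=F, B2=F, B4=T, B5=T, B6=F, B7=S, B8=F, B9=F, B10=S
run #2 (g=-2, k=3, q=5) records B1=F, B2=T, B3=F, B5=F, B6=T, B7=E, B9=F, B10=S
run #3 (g=-4, k=6, q=4) records B1=F, B2=F, B4=T, B5=T, B6=F, B7=S, B8=F, B9=F, B10=S
run #4 (g=-3, k=5, q=6) records B1=F, B2=F, B4=T, B5=T, B6=F, B7=S, B8=T, B9=F, B10=S
run #5 (g=-2, k=5, q=6) records B1=F, B2=T, B3=F, B5=T, B6=F, B7=S, B8=T, B9=F, B10=S
run #6 (g=-4, k=4, q=3) records B1=F, B2=F, B4=T, B5=T, B6=F, B7=S, B8=F, B9=F, B10=S
run #7 (g=-2, k=3, q=3) records B1=F, B2=T, B3=F, B5=T, B6=F, B7=S, B8=T, B9=T, B10=E
run #8 (g=-2, k=2, q=5) records B1=F, B2=T, B3=F, B5=F, B6=T, B7=E, B9=F, B10=S
run #9 (g=-2, k=5, q=3) records B1=F, B2=T, B3=F, B5=T, B6=F, B7=S, B8=T, B9=F, B10=S
run #10 (g=-3, k=2, q=5) records B1=F, B2=F, B4=T, B5=F, B6=T, B7=E, B9=F, B10=S
union over the pool: B1=F, B2=T, B2=F, B3=F, B4=T, B5=T, B5=F, B6=T, B6=F, B7=S, B7=E, B8=T, B8=F, B9=T, B9=F, B10=S, B10=E
uncovered (3 of 20): B1=T, B3=T, B4=F
Answer: B1=T, B3=T, B4=F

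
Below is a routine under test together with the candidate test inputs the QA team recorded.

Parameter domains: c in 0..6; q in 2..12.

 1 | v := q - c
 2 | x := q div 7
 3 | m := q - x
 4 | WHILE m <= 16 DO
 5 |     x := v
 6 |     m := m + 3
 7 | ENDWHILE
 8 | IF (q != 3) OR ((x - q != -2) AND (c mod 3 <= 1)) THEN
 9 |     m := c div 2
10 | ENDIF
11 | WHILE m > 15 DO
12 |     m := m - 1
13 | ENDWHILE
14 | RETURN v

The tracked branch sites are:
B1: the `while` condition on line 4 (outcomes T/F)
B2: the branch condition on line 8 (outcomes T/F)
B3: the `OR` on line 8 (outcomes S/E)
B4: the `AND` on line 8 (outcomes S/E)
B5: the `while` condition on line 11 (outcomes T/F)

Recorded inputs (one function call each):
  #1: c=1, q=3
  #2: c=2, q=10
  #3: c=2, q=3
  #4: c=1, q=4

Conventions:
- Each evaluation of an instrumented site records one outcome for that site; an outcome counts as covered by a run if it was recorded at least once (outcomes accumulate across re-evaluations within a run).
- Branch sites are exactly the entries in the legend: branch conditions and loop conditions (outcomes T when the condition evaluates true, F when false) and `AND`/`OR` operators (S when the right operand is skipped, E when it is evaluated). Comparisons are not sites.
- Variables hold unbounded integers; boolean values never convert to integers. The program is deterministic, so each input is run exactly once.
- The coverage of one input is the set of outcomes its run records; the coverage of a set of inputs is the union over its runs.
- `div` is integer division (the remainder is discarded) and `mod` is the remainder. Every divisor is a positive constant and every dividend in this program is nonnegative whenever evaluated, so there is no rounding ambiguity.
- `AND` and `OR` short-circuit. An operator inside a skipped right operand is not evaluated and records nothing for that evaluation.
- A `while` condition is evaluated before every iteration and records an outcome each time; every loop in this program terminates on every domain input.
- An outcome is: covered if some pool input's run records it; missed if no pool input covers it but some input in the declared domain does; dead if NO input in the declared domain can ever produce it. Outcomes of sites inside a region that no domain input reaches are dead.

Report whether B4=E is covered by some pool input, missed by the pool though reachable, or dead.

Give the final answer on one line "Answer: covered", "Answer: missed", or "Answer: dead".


B4=E is recorded by pool input(s) 1 -> covered
Answer: covered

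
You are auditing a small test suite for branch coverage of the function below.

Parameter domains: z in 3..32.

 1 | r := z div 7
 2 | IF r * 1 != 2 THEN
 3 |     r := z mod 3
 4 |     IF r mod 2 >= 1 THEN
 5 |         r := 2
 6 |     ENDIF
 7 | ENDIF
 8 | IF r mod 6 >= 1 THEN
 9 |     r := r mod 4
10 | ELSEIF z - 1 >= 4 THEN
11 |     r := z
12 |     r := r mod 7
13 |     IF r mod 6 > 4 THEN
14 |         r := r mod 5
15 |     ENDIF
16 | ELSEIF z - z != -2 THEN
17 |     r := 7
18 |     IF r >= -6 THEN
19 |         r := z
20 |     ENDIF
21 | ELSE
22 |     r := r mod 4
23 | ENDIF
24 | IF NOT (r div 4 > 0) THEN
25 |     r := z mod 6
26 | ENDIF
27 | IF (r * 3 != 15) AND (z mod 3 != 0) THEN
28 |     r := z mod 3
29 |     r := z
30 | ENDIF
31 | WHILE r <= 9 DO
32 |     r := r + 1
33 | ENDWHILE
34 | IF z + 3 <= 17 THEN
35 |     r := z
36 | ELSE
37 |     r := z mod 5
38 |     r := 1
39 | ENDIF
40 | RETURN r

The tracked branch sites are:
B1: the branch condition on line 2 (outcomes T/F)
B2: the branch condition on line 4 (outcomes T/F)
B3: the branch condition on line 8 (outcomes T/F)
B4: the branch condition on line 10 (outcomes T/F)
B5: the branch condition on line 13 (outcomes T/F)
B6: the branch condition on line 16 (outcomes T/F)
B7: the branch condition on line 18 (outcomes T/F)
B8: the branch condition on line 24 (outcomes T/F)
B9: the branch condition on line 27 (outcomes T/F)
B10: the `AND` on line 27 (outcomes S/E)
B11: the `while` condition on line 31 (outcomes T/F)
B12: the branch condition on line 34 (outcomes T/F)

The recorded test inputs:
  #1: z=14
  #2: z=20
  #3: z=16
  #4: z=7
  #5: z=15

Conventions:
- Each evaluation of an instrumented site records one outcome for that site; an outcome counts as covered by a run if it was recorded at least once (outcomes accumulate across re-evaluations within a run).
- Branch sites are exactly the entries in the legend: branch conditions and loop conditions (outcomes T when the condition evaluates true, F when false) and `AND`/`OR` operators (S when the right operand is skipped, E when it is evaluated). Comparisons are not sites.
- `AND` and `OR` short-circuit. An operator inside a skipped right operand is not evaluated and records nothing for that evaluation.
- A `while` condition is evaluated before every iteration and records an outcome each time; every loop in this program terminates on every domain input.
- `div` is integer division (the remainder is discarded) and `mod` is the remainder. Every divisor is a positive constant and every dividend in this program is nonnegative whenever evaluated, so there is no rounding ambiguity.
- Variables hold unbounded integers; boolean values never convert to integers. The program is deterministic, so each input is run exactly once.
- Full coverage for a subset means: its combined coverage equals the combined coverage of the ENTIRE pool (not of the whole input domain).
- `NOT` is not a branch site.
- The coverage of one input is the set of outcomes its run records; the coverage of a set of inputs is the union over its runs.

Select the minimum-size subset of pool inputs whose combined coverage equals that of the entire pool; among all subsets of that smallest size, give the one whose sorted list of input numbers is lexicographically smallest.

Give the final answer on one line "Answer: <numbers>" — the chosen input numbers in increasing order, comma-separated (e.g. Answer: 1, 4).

test 1 (z=14) fires B1->F, B3->T, B8->T, B10->E, B9->T, B11->F, B12->T; hits B1=F, B3=T, B8=T, B9=T, B10=E, B11=F, B12=T
test 2 (z=20) fires B1->F, B3->T, B8->T, B10->E, B9->T, B11->F, B12->F; hits B1=F, B3=T, B8=T, B9=T, B10=E, B11=F, B12=F
test 3 (z=16) fires B1->F, B3->T, B8->T, B10->E, B9->T, B11->F, B12->F; hits B1=F, B3=T, B8=T, B9=T, B10=E, B11=F, B12=F
test 4 (z=7) fires B1->T, B2->T, B3->T, B8->T, B10->E, B9->T, B11->T, B11->T, B11->T, B11->F, B12->T; hits B1=T, B2=T, B3=T, B8=T, B9=T, B10=E, B11=T, B11=F, B12=T
test 5 (z=15) fires B1->F, B3->T, B8->T, B10->E, B9->F, B11->T, B11->T, B11->T, B11->T, B11->T, B11->T, B11->T, B11->F, B12->F; hits B1=F, B3=T, B8=T, B9=F, B10=E, B11=T, B11=F, B12=F
together the pool reaches 12 outcomes: B1=T, B1=F, B2=T, B3=T, B8=T, B9=T, B9=F, B10=E, B11=T, B11=F, B12=T, B12=F
checked all size-1 subsets: none covers 12 outcomes (max 9/12)
inputs {4, 5} (size 2) cover everything; no size-2 subset with a lexicographically smaller index list covers all 12

Answer: 4, 5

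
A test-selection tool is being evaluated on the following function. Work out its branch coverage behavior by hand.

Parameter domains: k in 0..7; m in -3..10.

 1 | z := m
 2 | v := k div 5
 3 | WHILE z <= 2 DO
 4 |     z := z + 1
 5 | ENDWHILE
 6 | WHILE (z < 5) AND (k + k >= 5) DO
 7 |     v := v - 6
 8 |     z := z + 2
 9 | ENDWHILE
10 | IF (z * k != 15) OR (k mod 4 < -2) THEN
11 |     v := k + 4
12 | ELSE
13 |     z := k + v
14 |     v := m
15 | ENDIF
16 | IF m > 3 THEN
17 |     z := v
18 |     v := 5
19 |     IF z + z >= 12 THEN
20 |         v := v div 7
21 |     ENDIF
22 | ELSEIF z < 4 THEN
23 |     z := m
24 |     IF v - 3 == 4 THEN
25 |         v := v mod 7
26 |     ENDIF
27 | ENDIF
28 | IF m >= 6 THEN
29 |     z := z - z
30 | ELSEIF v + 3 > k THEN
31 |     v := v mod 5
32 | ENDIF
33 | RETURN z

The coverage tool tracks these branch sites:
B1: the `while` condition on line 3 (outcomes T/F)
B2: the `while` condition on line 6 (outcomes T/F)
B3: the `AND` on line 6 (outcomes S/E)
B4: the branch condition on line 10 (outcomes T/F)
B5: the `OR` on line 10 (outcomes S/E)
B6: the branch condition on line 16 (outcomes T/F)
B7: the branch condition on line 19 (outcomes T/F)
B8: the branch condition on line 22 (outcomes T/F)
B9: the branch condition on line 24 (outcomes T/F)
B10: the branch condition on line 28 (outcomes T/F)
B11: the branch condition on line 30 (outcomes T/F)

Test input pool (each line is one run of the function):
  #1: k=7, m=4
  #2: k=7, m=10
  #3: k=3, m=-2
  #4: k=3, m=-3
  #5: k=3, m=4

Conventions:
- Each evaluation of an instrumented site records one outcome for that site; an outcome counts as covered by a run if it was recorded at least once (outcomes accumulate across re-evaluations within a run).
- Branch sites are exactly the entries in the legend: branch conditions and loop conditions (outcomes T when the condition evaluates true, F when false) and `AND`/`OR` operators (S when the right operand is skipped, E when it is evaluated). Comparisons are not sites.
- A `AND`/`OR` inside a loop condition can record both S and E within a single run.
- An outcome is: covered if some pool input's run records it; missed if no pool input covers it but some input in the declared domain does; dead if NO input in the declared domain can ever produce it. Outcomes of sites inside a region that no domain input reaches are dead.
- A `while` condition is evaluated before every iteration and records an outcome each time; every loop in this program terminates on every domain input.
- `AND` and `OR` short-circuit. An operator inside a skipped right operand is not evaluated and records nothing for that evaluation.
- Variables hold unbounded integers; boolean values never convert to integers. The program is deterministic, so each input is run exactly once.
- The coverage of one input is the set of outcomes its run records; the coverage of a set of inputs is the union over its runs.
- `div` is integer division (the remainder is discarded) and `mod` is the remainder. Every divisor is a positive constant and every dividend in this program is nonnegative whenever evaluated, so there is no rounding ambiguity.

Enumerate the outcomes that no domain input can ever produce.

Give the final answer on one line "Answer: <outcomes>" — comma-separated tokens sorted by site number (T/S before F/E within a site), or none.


checking every outcome against all 112 domain inputs:
  B9=T: unreachable across the whole domain -> dead
  reachable outcomes have witnesses, e.g. B1=T (e.g. k=0, m=-3), B1=F (e.g. k=0, m=-3), B2=T (e.g. k=3, m=-3), B2=F (e.g. k=0, m=-3)
Answer: B9=T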